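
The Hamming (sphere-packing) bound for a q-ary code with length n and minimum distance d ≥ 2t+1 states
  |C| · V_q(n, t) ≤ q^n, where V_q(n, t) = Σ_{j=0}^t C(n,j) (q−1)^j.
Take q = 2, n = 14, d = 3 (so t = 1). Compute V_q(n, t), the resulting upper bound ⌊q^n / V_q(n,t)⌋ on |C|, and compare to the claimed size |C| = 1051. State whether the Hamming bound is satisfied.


V_q(n, t) = 15, q^n = 16384, Hamming bound = 1092, |C| = 1051 ≤ bound (satisfied).

Step 1: Compute V_q(n, t) = Σ_{j=0}^1 C(n, j) (q−1)^j.
  j = 0: C(14,0)·(1)^0 = 1·1 = 1.
  j = 1: C(14,1)·(1)^1 = 14·1 = 14.
  V_q(n, t) = 1 + 14 = 15.
Step 2: q^n = 2^14 = 16384.
Step 3: Hamming bound ⌊q^n / V_q(n,t)⌋ = ⌊16384/15⌋ = 1092.
Step 4: Compare |C| = 1051 to 1092: satisfied.
The claimed |C| lies below the Hamming bound.


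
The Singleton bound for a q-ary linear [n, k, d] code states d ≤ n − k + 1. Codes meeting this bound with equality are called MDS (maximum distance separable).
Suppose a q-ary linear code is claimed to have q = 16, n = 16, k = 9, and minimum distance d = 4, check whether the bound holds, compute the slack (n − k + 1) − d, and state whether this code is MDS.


Singleton RHS = n − k + 1 = 8, slack = 4, bound satisfied, not MDS.

Singleton bound: d ≤ n − k + 1.
Here n = 16, k = 9, so n − k + 1 = 8.
Given d = 4, check d ≤ 8: YES.
Slack = (n − k + 1) − d = 4.
The code is NOT MDS (slack = 4 > 0).
Description: the claimed parameters are [16, 9, 4]_16; such a code would be non-MDS.


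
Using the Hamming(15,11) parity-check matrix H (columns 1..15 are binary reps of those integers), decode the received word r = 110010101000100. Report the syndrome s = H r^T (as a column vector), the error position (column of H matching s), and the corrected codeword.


s = (0, 1, 0, 1)^T, error position = 5, corrected codeword c = 110000101000100

Compute s = H r^T mod 2 one row at a time:
  s_1 = 0 + 1 + 0 + 0 + 0 + 1 + 0 + 0 = 2 ≡ 0 (mod 2).
  s_2 = 0 + 1 + 0 + 1 + 0 + 1 + 0 + 0 = 3 ≡ 1 (mod 2).
  s_3 = 1 + 0 + 0 + 1 + 0 + 0 + 0 + 0 = 2 ≡ 0 (mod 2).
  s_4 = 1 + 0 + 1 + 1 + 1 + 0 + 1 + 0 = 5 ≡ 1 (mod 2).
s = (0, 1, 0, 1)^T — this equals column 5 of H (binary 0101), so error is at position 5.
Correct: flip bit 5 of r = 110010101000100 to get c = 110000101000100.


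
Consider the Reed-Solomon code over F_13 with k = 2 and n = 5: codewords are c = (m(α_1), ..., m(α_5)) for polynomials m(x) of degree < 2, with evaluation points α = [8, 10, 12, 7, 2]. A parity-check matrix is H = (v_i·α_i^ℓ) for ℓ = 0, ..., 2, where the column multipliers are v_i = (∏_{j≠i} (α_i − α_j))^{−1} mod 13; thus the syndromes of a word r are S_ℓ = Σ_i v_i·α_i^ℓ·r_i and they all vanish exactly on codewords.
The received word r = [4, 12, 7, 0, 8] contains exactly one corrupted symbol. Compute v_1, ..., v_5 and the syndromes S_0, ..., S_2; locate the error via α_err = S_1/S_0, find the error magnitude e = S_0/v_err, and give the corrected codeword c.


S = (10, 7, 1), error at position 5, error magnitude e = 2, c = [4, 12, 7, 0, 6].

Step 1: column multipliers v_i = (∏_{j≠i}(α_i − α_j))^{−1} mod 13.
  i = 1 (α = 8): (8−10)(8−12)(8−7)(8−2) = (−2)·(−4)·1·6 = 48 ≡ 9, so v_1 = 9^{−1} = 3 (mod 13).
  i = 2 (α = 10): (10−8)(10−12)(10−7)(10−2) = 2·(−2)·3·8 = −96 ≡ 8, so v_2 = 8^{−1} = 5 (mod 13).
  i = 3 (α = 12): (12−8)(12−10)(12−7)(12−2) = 4·2·5·10 = 400 ≡ 10, so v_3 = 10^{−1} = 4 (mod 13).
  i = 4 (α = 7): (7−8)(7−10)(7−12)(7−2) = (−1)·(−3)·(−5)·5 = −75 ≡ 3, so v_4 = 3^{−1} = 9 (mod 13).
  i = 5 (α = 2): (2−8)(2−10)(2−12)(2−7) = (−6)·(−8)·(−10)·(−5) = 2400 ≡ 8, so v_5 = 8^{−1} = 5 (mod 13).
  v = [3, 5, 4, 9, 5].
Step 2: syndromes of r = [4, 12, 7, 0, 8] (all sums mod 13).
  S_0 = Σ v_i r_i = 3·4 + 5·12 + 4·7 + 9·0 + 5·8 = 140 ≡ 10.
  S_1 = Σ v_i α_i r_i = 3·8·4 + 5·10·12 + 4·12·7 + 9·7·0 + 5·2·8 = 1112 ≡ 7.
  α_i^2 mod 13 = [12, 9, 1, 10, 4].
  S_2 = Σ v_i α_i^2 r_i = 3·12·4 + 5·9·12 + 4·1·7 + 9·10·0 + 5·4·8 = 872 ≡ 1.
  S = (10, 7, 1) ≠ 0, so r is not a codeword (an error is present).
Step 3: locate the error. For a single error e at position i, S_ℓ = v_i·e·α_i^ℓ, so α_err = S_1/S_0.
  S_0^{−1} = 10^{−1} = 4 (mod 13), so α_err = 7·4 = 28 ≡ 2 = α_5. Error position i = 5.
  Consistency check: S_2/S_1 = 1·2 = 2 ≡ 2 = α_err ✓ (single-error assumption holds).
Step 4: error magnitude e = S_0/v_5 = S_0·∏_{j≠5}(α_5 − α_j) = 10·8 = 80 ≡ 2 (mod 13).
Step 5: correct position 5: c_5 = r_5 − e = 8 − 2 ≡ 6 (mod 13). Hence c = [4, 12, 7, 0, 6].
  Check: interpolating c through the α_i gives m(x) = 11 + 4·x (degree < 2) with m(α_i) = c_i for every i, so c is indeed a codeword.


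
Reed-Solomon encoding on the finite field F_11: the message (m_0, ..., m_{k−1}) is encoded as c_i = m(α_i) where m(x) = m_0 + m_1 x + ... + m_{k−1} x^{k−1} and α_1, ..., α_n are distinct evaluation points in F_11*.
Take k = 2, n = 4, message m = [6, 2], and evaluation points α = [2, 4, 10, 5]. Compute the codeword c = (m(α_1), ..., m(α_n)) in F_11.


c = [10, 3, 4, 5]

Message polynomial: m(x) = 6 + 2·x (mod 11).
For each evaluation point α_i, compute m(α_i) mod 11:
  α_1 = 2: Horner steps 2 → 10, so m(2) = 10.
  α_2 = 4: Horner steps 2 → 3, so m(4) = 3.
  α_3 = 10: Horner steps 2 → 4, so m(10) = 4.
  α_4 = 5: Horner steps 2 → 5, so m(5) = 5.
Codeword c = [10, 3, 4, 5] ∈ F_11^4.


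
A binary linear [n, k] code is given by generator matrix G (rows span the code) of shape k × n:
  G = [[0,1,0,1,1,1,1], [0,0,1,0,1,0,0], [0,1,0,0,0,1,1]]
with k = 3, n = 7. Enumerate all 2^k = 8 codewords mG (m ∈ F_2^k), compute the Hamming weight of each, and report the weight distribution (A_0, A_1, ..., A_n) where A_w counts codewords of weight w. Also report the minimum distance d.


Weight distribution: A_0 = 1, A_2 = 3, A_3 = 1, A_5 = 3. Minimum distance d = 2.

Enumerate all 2^3 = 8 messages m ∈ F_2^3.
For each, compute codeword c = mG in F_2^7, then tally its weight.
  m = 000 → c = 0000000, weight = 0.
  m = 100 → c = 0101111, weight = 5.
  m = 010 → c = 0010100, weight = 2.
  m = 110 → c = 0111011, weight = 5.
  m = 001 → c = 0100011, weight = 3.
  m = 101 → c = 0001100, weight = 2.
  m = 011 → c = 0110111, weight = 5.
  m = 111 → c = 0011000, weight = 2.
Tally weights:
  weight 0: 1 codewords.
  weight 2: 3 codewords.
  weight 3: 1 codewords.
  weight 5: 3 codewords.
Minimum distance d = smallest w > 0 with A_w > 0 = 2.
Sanity: Σ A_w = 8 = 2^3 = 8 ✓.


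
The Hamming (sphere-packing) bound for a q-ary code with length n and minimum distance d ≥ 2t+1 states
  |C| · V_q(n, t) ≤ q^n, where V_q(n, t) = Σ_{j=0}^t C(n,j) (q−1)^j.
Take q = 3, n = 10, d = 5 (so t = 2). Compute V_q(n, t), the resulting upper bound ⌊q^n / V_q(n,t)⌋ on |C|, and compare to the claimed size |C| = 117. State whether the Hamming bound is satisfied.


V_q(n, t) = 201, q^n = 59049, Hamming bound = 293, |C| = 117 ≤ bound (satisfied).

Step 1: Compute V_q(n, t) = Σ_{j=0}^2 C(n, j) (q−1)^j.
  j = 0: C(10,0)·(2)^0 = 1·1 = 1.
  j = 1: C(10,1)·(2)^1 = 10·2 = 20.
  j = 2: C(10,2)·(2)^2 = 45·4 = 180.
  V_q(n, t) = 1 + 20 + 180 = 201.
Step 2: q^n = 3^10 = 59049.
Step 3: Hamming bound ⌊q^n / V_q(n,t)⌋ = ⌊59049/201⌋ = 293.
Step 4: Compare |C| = 117 to 293: satisfied.
The claimed |C| lies below the Hamming bound.


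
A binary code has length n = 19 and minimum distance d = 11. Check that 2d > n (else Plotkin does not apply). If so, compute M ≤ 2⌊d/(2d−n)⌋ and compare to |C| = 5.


Plotkin bound M ≤ 6; given |C| = 5 ≤ bound (satisfied).

Check applicability: 2d = 22, n = 19.
2d − n = 3 > 0, so Plotkin applies.
Compute d/(2d−n) = 11/3 ≈ 3.6667.
⌊d/(2d−n)⌋ = 3.
Plotkin bound: M ≤ 2·3 = 6.
Given |C| = 5, check: satisfied.
This |C| is below the Plotkin bound.


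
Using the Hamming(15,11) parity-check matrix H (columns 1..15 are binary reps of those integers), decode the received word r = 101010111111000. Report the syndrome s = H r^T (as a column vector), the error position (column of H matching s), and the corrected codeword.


s = (1, 1, 0, 0)^T, error position = 12, corrected codeword c = 101010111110000

Compute s = H r^T mod 2 one row at a time:
  s_1 = 1 + 1 + 1 + 1 + 1 + 0 + 0 + 0 = 5 ≡ 1 (mod 2).
  s_2 = 0 + 1 + 0 + 1 + 1 + 0 + 0 + 0 = 3 ≡ 1 (mod 2).
  s_3 = 0 + 1 + 0 + 1 + 1 + 1 + 0 + 0 = 4 ≡ 0 (mod 2).
  s_4 = 1 + 1 + 1 + 1 + 1 + 1 + 0 + 0 = 6 ≡ 0 (mod 2).
s = (1, 1, 0, 0)^T — this equals column 12 of H (binary 1100), so error is at position 12.
Correct: flip bit 12 of r = 101010111111000 to get c = 101010111110000.


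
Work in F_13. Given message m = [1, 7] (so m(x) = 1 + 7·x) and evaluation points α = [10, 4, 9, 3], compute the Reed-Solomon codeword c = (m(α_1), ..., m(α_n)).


c = [6, 3, 12, 9]

Message polynomial: m(x) = 1 + 7·x (mod 13).
For each evaluation point α_i, compute m(α_i) mod 13:
  α_1 = 10: Horner steps 7 → 6, so m(10) = 6.
  α_2 = 4: Horner steps 7 → 3, so m(4) = 3.
  α_3 = 9: Horner steps 7 → 12, so m(9) = 12.
  α_4 = 3: Horner steps 7 → 9, so m(3) = 9.
Codeword c = [6, 3, 12, 9] ∈ F_13^4.


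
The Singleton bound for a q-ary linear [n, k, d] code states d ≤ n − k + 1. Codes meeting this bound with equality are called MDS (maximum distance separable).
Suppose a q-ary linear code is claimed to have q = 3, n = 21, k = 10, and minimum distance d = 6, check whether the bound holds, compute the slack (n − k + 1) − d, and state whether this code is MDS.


Singleton RHS = n − k + 1 = 12, slack = 6, bound satisfied, not MDS.

Singleton bound: d ≤ n − k + 1.
Here n = 21, k = 10, so n − k + 1 = 12.
Given d = 6, check d ≤ 12: YES.
Slack = (n − k + 1) − d = 6.
The code is NOT MDS (slack = 6 > 0).
Description: the claimed parameters are [21, 10, 6]_3; such a code would be non-MDS.


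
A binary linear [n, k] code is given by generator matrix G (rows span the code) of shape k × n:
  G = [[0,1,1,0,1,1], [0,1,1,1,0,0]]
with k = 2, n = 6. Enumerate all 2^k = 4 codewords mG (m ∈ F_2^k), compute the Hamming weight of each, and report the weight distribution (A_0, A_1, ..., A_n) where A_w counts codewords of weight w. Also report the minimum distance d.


Weight distribution: A_0 = 1, A_3 = 2, A_4 = 1. Minimum distance d = 3.

Enumerate all 2^2 = 4 messages m ∈ F_2^2.
For each, compute codeword c = mG in F_2^6, then tally its weight.
  m = 00 → c = 000000, weight = 0.
  m = 10 → c = 011011, weight = 4.
  m = 01 → c = 011100, weight = 3.
  m = 11 → c = 000111, weight = 3.
Tally weights:
  weight 0: 1 codewords.
  weight 3: 2 codewords.
  weight 4: 1 codewords.
Minimum distance d = smallest w > 0 with A_w > 0 = 3.
Sanity: Σ A_w = 4 = 2^2 = 4 ✓.


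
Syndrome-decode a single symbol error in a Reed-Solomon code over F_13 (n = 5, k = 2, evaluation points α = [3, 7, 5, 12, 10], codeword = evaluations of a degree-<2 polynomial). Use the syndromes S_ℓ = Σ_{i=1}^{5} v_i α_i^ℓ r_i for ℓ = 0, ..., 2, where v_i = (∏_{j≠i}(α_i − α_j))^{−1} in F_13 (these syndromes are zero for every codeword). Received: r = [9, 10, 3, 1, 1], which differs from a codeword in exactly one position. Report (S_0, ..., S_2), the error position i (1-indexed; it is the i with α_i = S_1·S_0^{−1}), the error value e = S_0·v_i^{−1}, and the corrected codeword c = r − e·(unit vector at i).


S = (1, 12, 1), error at position 4, error magnitude e = 6, c = [9, 10, 3, 8, 1].

Step 1: column multipliers v_i = (∏_{j≠i}(α_i − α_j))^{−1} mod 13.
  i = 1 (α = 3): (3−7)(3−5)(3−12)(3−10) = (−4)·(−2)·(−9)·(−7) = 504 ≡ 10, so v_1 = 10^{−1} = 4 (mod 13).
  i = 2 (α = 7): (7−3)(7−5)(7−12)(7−10) = 4·2·(−5)·(−3) = 120 ≡ 3, so v_2 = 3^{−1} = 9 (mod 13).
  i = 3 (α = 5): (5−3)(5−7)(5−12)(5−10) = 2·(−2)·(−7)·(−5) = −140 ≡ 3, so v_3 = 3^{−1} = 9 (mod 13).
  i = 4 (α = 12): (12−3)(12−7)(12−5)(12−10) = 9·5·7·2 = 630 ≡ 6, so v_4 = 6^{−1} = 11 (mod 13).
  i = 5 (α = 10): (10−3)(10−7)(10−5)(10−12) = 7·3·5·(−2) = −210 ≡ 11, so v_5 = 11^{−1} = 6 (mod 13).
  v = [4, 9, 9, 11, 6].
Step 2: syndromes of r = [9, 10, 3, 1, 1] (all sums mod 13).
  S_0 = Σ v_i r_i = 4·9 + 9·10 + 9·3 + 11·1 + 6·1 = 170 ≡ 1.
  S_1 = Σ v_i α_i r_i = 4·3·9 + 9·7·10 + 9·5·3 + 11·12·1 + 6·10·1 = 1065 ≡ 12.
  α_i^2 mod 13 = [9, 10, 12, 1, 9].
  S_2 = Σ v_i α_i^2 r_i = 4·9·9 + 9·10·10 + 9·12·3 + 11·1·1 + 6·9·1 = 1613 ≡ 1.
  S = (1, 12, 1) ≠ 0, so r is not a codeword (an error is present).
Step 3: locate the error. For a single error e at position i, S_ℓ = v_i·e·α_i^ℓ, so α_err = S_1/S_0.
  S_0^{−1} = 1^{−1} = 1 (mod 13), so α_err = 12·1 = 12 ≡ 12 = α_4. Error position i = 4.
  Consistency check: S_2/S_1 = 1·12 = 12 ≡ 12 = α_err ✓ (single-error assumption holds).
Step 4: error magnitude e = S_0/v_4 = S_0·∏_{j≠4}(α_4 − α_j) = 1·6 = 6 ≡ 6 (mod 13).
Step 5: correct position 4: c_4 = r_4 − e = 1 − 6 ≡ 8 (mod 13). Hence c = [9, 10, 3, 8, 1].
  Check: interpolating c through the α_i gives m(x) = 5 + 10·x (degree < 2) with m(α_i) = c_i for every i, so c is indeed a codeword.


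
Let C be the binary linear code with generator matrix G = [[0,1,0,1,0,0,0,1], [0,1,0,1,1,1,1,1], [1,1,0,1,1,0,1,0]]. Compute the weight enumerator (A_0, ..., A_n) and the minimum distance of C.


Weight distribution: A_0 = 1, A_3 = 3, A_4 = 2, A_5 = 1, A_6 = 1. Minimum distance d = 3.

Enumerate all 2^3 = 8 messages m ∈ F_2^3.
For each, compute codeword c = mG in F_2^8, then tally its weight.
  m = 000 → c = 00000000, weight = 0.
  m = 100 → c = 01010001, weight = 3.
  m = 010 → c = 01011111, weight = 6.
  m = 110 → c = 00001110, weight = 3.
  m = 001 → c = 11011010, weight = 5.
  m = 101 → c = 10001011, weight = 4.
  m = 011 → c = 10000101, weight = 3.
  m = 111 → c = 11010100, weight = 4.
Tally weights:
  weight 0: 1 codewords.
  weight 3: 3 codewords.
  weight 4: 2 codewords.
  weight 5: 1 codewords.
  weight 6: 1 codewords.
Minimum distance d = smallest w > 0 with A_w > 0 = 3.
Sanity: Σ A_w = 8 = 2^3 = 8 ✓.


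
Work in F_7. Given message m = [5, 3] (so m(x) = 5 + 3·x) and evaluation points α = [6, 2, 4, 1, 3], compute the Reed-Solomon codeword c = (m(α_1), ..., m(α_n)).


c = [2, 4, 3, 1, 0]

Message polynomial: m(x) = 5 + 3·x (mod 7).
For each evaluation point α_i, compute m(α_i) mod 7:
  α_1 = 6: Horner steps 3 → 2, so m(6) = 2.
  α_2 = 2: Horner steps 3 → 4, so m(2) = 4.
  α_3 = 4: Horner steps 3 → 3, so m(4) = 3.
  α_4 = 1: Horner steps 3 → 1, so m(1) = 1.
  α_5 = 3: Horner steps 3 → 0, so m(3) = 0.
Codeword c = [2, 4, 3, 1, 0] ∈ F_7^5.


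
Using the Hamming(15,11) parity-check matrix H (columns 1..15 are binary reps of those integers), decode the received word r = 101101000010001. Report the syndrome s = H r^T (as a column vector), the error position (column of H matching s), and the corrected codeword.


s = (0, 1, 0, 0)^T, error position = 4, corrected codeword c = 101001000010001

Compute s = H r^T mod 2 one row at a time:
  s_1 = 0 + 0 + 0 + 1 + 0 + 0 + 0 + 1 = 2 ≡ 0 (mod 2).
  s_2 = 1 + 0 + 1 + 0 + 0 + 0 + 0 + 1 = 3 ≡ 1 (mod 2).
  s_3 = 0 + 1 + 1 + 0 + 0 + 1 + 0 + 1 = 4 ≡ 0 (mod 2).
  s_4 = 1 + 1 + 0 + 0 + 0 + 1 + 0 + 1 = 4 ≡ 0 (mod 2).
s = (0, 1, 0, 0)^T — this equals column 4 of H (binary 0100), so error is at position 4.
Correct: flip bit 4 of r = 101101000010001 to get c = 101001000010001.


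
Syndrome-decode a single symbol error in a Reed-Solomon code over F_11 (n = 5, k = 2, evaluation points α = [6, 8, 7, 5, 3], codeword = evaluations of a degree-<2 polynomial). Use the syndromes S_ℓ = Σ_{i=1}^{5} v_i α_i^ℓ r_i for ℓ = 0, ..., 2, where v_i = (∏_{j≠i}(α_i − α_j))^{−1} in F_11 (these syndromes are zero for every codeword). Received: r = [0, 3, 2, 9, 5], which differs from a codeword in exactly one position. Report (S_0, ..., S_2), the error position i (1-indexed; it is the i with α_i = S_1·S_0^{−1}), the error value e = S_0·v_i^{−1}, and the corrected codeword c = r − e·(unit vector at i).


S = (4, 10, 3), error at position 2, error magnitude e = 10, c = [0, 4, 2, 9, 5].

Step 1: column multipliers v_i = (∏_{j≠i}(α_i − α_j))^{−1} mod 11.
  i = 1 (α = 6): (6−8)(6−7)(6−5)(6−3) = (−2)·(−1)·1·3 = 6 ≡ 6, so v_1 = 6^{−1} = 2 (mod 11).
  i = 2 (α = 8): (8−6)(8−7)(8−5)(8−3) = 2·1·3·5 = 30 ≡ 8, so v_2 = 8^{−1} = 7 (mod 11).
  i = 3 (α = 7): (7−6)(7−8)(7−5)(7−3) = 1·(−1)·2·4 = −8 ≡ 3, so v_3 = 3^{−1} = 4 (mod 11).
  i = 4 (α = 5): (5−6)(5−8)(5−7)(5−3) = (−1)·(−3)·(−2)·2 = −12 ≡ 10, so v_4 = 10^{−1} = 10 (mod 11).
  i = 5 (α = 3): (3−6)(3−8)(3−7)(3−5) = (−3)·(−5)·(−4)·(−2) = 120 ≡ 10, so v_5 = 10^{−1} = 10 (mod 11).
  v = [2, 7, 4, 10, 10].
Step 2: syndromes of r = [0, 3, 2, 9, 5] (all sums mod 11).
  S_0 = Σ v_i r_i = 2·0 + 7·3 + 4·2 + 10·9 + 10·5 = 169 ≡ 4.
  S_1 = Σ v_i α_i r_i = 2·6·0 + 7·8·3 + 4·7·2 + 10·5·9 + 10·3·5 = 824 ≡ 10.
  α_i^2 mod 11 = [3, 9, 5, 3, 9].
  S_2 = Σ v_i α_i^2 r_i = 2·3·0 + 7·9·3 + 4·5·2 + 10·3·9 + 10·9·5 = 949 ≡ 3.
  S = (4, 10, 3) ≠ 0, so r is not a codeword (an error is present).
Step 3: locate the error. For a single error e at position i, S_ℓ = v_i·e·α_i^ℓ, so α_err = S_1/S_0.
  S_0^{−1} = 4^{−1} = 3 (mod 11), so α_err = 10·3 = 30 ≡ 8 = α_2. Error position i = 2.
  Consistency check: S_2/S_1 = 3·10 = 30 ≡ 8 = α_err ✓ (single-error assumption holds).
Step 4: error magnitude e = S_0/v_2 = S_0·∏_{j≠2}(α_2 − α_j) = 4·8 = 32 ≡ 10 (mod 11).
Step 5: correct position 2: c_2 = r_2 − e = 3 − 10 ≡ 4 (mod 11). Hence c = [0, 4, 2, 9, 5].
  Check: interpolating c through the α_i gives m(x) = 10 + 2·x (degree < 2) with m(α_i) = c_i for every i, so c is indeed a codeword.


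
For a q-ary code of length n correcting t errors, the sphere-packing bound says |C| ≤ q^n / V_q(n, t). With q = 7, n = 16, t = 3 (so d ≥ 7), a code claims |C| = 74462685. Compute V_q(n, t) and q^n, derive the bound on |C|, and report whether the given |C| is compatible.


V_q(n, t) = 125377, q^n = 33232930569601, Hamming bound = 265064011, |C| = 74462685 ≤ bound (satisfied).

Step 1: Compute V_q(n, t) = Σ_{j=0}^3 C(n, j) (q−1)^j.
  j = 0: C(16,0)·(6)^0 = 1·1 = 1.
  j = 1: C(16,1)·(6)^1 = 16·6 = 96.
  j = 2: C(16,2)·(6)^2 = 120·36 = 4320.
  j = 3: C(16,3)·(6)^3 = 560·216 = 120960.
  V_q(n, t) = 1 + 96 + 4320 + 120960 = 125377.
Step 2: q^n = 7^16 = 33232930569601.
Step 3: Hamming bound ⌊q^n / V_q(n,t)⌋ = ⌊33232930569601/125377⌋ = 265064011.
Step 4: Compare |C| = 74462685 to 265064011: satisfied.
The claimed |C| lies below the Hamming bound.


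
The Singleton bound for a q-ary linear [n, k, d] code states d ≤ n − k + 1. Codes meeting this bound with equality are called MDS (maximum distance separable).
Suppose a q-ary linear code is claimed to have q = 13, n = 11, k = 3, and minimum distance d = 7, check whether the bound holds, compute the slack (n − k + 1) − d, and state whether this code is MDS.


Singleton RHS = n − k + 1 = 9, slack = 2, bound satisfied, not MDS.

Singleton bound: d ≤ n − k + 1.
Here n = 11, k = 3, so n − k + 1 = 9.
Given d = 7, check d ≤ 9: YES.
Slack = (n − k + 1) − d = 2.
The code is NOT MDS (slack = 2 > 0).
Description: the claimed parameters are [11, 3, 7]_13; such a code would be non-MDS.


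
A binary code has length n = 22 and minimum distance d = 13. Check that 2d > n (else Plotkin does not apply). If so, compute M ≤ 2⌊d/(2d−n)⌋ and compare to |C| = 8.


Plotkin bound M ≤ 6; given |C| = 8 > bound (violated).

Check applicability: 2d = 26, n = 22.
2d − n = 4 > 0, so Plotkin applies.
Compute d/(2d−n) = 13/4 ≈ 3.2500.
⌊d/(2d−n)⌋ = 3.
Plotkin bound: M ≤ 2·3 = 6.
Given |C| = 8, check: VIOLATED.
This |C| is above the Plotkin bound, so no binary code with n = 22, d = 13 and 8 codewords exists.


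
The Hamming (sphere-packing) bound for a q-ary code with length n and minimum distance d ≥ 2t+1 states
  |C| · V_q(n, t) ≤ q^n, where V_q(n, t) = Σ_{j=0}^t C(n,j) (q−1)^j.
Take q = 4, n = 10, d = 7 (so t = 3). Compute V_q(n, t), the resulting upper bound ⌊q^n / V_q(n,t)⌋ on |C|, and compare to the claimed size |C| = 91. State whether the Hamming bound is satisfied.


V_q(n, t) = 3676, q^n = 1048576, Hamming bound = 285, |C| = 91 ≤ bound (satisfied).

Step 1: Compute V_q(n, t) = Σ_{j=0}^3 C(n, j) (q−1)^j.
  j = 0: C(10,0)·(3)^0 = 1·1 = 1.
  j = 1: C(10,1)·(3)^1 = 10·3 = 30.
  j = 2: C(10,2)·(3)^2 = 45·9 = 405.
  j = 3: C(10,3)·(3)^3 = 120·27 = 3240.
  V_q(n, t) = 1 + 30 + 405 + 3240 = 3676.
Step 2: q^n = 4^10 = 1048576.
Step 3: Hamming bound ⌊q^n / V_q(n,t)⌋ = ⌊1048576/3676⌋ = 285.
Step 4: Compare |C| = 91 to 285: satisfied.
The claimed |C| lies below the Hamming bound.


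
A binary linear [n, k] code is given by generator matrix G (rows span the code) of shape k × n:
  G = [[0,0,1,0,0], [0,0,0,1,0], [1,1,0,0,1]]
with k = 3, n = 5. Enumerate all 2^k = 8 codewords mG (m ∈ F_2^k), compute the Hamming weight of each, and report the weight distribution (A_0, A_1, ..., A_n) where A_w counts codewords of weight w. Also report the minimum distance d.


Weight distribution: A_0 = 1, A_1 = 2, A_2 = 1, A_3 = 1, A_4 = 2, A_5 = 1. Minimum distance d = 1.

Enumerate all 2^3 = 8 messages m ∈ F_2^3.
For each, compute codeword c = mG in F_2^5, then tally its weight.
  m = 000 → c = 00000, weight = 0.
  m = 100 → c = 00100, weight = 1.
  m = 010 → c = 00010, weight = 1.
  m = 110 → c = 00110, weight = 2.
  m = 001 → c = 11001, weight = 3.
  m = 101 → c = 11101, weight = 4.
  m = 011 → c = 11011, weight = 4.
  m = 111 → c = 11111, weight = 5.
Tally weights:
  weight 0: 1 codewords.
  weight 1: 2 codewords.
  weight 2: 1 codewords.
  weight 3: 1 codewords.
  weight 4: 2 codewords.
  weight 5: 1 codewords.
Minimum distance d = smallest w > 0 with A_w > 0 = 1.
Sanity: Σ A_w = 8 = 2^3 = 8 ✓.


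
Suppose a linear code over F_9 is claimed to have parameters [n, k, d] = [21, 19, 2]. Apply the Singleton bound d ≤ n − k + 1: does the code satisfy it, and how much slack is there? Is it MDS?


Singleton RHS = n − k + 1 = 3, slack = 1, bound satisfied, not MDS.

Singleton bound: d ≤ n − k + 1.
Here n = 21, k = 19, so n − k + 1 = 3.
Given d = 2, check d ≤ 3: YES.
Slack = (n − k + 1) − d = 1.
The code is NOT MDS (slack = 1 > 0).
Description: the claimed parameters are [21, 19, 2]_9; such a code would be non-MDS.


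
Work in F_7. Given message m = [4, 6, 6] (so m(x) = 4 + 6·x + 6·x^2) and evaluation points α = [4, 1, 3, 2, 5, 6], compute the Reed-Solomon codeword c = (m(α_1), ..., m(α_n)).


c = [5, 2, 6, 5, 2, 4]

Message polynomial: m(x) = 4 + 6·x + 6·x^2 (mod 7).
For each evaluation point α_i, compute m(α_i) mod 7:
  α_1 = 4: Horner steps 6 → 2 → 5, so m(4) = 5.
  α_2 = 1: Horner steps 6 → 5 → 2, so m(1) = 2.
  α_3 = 3: Horner steps 6 → 3 → 6, so m(3) = 6.
  α_4 = 2: Horner steps 6 → 4 → 5, so m(2) = 5.
  α_5 = 5: Horner steps 6 → 1 → 2, so m(5) = 2.
  α_6 = 6: Horner steps 6 → 0 → 4, so m(6) = 4.
Codeword c = [5, 2, 6, 5, 2, 4] ∈ F_7^6.


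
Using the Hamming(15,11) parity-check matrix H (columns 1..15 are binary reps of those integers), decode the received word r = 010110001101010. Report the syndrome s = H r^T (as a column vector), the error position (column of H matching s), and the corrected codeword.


s = (0, 0, 1, 0)^T, error position = 2, corrected codeword c = 000110001101010

Compute s = H r^T mod 2 one row at a time:
  s_1 = 0 + 1 + 1 + 0 + 1 + 0 + 1 + 0 = 4 ≡ 0 (mod 2).
  s_2 = 1 + 1 + 0 + 0 + 1 + 0 + 1 + 0 = 4 ≡ 0 (mod 2).
  s_3 = 1 + 0 + 0 + 0 + 1 + 0 + 1 + 0 = 3 ≡ 1 (mod 2).
  s_4 = 0 + 0 + 1 + 0 + 1 + 0 + 0 + 0 = 2 ≡ 0 (mod 2).
s = (0, 0, 1, 0)^T — this equals column 2 of H (binary 0010), so error is at position 2.
Correct: flip bit 2 of r = 010110001101010 to get c = 000110001101010.


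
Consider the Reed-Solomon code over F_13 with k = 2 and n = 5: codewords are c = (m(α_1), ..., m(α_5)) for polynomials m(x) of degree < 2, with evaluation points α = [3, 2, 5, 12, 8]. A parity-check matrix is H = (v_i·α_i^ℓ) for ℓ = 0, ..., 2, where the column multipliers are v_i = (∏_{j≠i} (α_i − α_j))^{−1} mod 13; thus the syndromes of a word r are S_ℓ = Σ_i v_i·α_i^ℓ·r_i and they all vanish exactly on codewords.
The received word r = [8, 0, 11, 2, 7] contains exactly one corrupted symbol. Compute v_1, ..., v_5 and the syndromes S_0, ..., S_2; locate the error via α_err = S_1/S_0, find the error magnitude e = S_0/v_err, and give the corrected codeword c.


S = (6, 9, 7), error at position 5, error magnitude e = 11, c = [8, 0, 11, 2, 9].

Step 1: column multipliers v_i = (∏_{j≠i}(α_i − α_j))^{−1} mod 13.
  i = 1 (α = 3): (3−2)(3−5)(3−12)(3−8) = 1·(−2)·(−9)·(−5) = −90 ≡ 1, so v_1 = 1^{−1} = 1 (mod 13).
  i = 2 (α = 2): (2−3)(2−5)(2−12)(2−8) = (−1)·(−3)·(−10)·(−6) = 180 ≡ 11, so v_2 = 11^{−1} = 6 (mod 13).
  i = 3 (α = 5): (5−3)(5−2)(5−12)(5−8) = 2·3·(−7)·(−3) = 126 ≡ 9, so v_3 = 9^{−1} = 3 (mod 13).
  i = 4 (α = 12): (12−3)(12−2)(12−5)(12−8) = 9·10·7·4 = 2520 ≡ 11, so v_4 = 11^{−1} = 6 (mod 13).
  i = 5 (α = 8): (8−3)(8−2)(8−5)(8−12) = 5·6·3·(−4) = −360 ≡ 4, so v_5 = 4^{−1} = 10 (mod 13).
  v = [1, 6, 3, 6, 10].
Step 2: syndromes of r = [8, 0, 11, 2, 7] (all sums mod 13).
  S_0 = Σ v_i r_i = 1·8 + 6·0 + 3·11 + 6·2 + 10·7 = 123 ≡ 6.
  S_1 = Σ v_i α_i r_i = 1·3·8 + 6·2·0 + 3·5·11 + 6·12·2 + 10·8·7 = 893 ≡ 9.
  α_i^2 mod 13 = [9, 4, 12, 1, 12].
  S_2 = Σ v_i α_i^2 r_i = 1·9·8 + 6·4·0 + 3·12·11 + 6·1·2 + 10·12·7 = 1320 ≡ 7.
  S = (6, 9, 7) ≠ 0, so r is not a codeword (an error is present).
Step 3: locate the error. For a single error e at position i, S_ℓ = v_i·e·α_i^ℓ, so α_err = S_1/S_0.
  S_0^{−1} = 6^{−1} = 11 (mod 13), so α_err = 9·11 = 99 ≡ 8 = α_5. Error position i = 5.
  Consistency check: S_2/S_1 = 7·3 = 21 ≡ 8 = α_err ✓ (single-error assumption holds).
Step 4: error magnitude e = S_0/v_5 = S_0·∏_{j≠5}(α_5 − α_j) = 6·4 = 24 ≡ 11 (mod 13).
Step 5: correct position 5: c_5 = r_5 − e = 7 − 11 ≡ 9 (mod 13). Hence c = [8, 0, 11, 2, 9].
  Check: interpolating c through the α_i gives m(x) = 10 + 8·x (degree < 2) with m(α_i) = c_i for every i, so c is indeed a codeword.


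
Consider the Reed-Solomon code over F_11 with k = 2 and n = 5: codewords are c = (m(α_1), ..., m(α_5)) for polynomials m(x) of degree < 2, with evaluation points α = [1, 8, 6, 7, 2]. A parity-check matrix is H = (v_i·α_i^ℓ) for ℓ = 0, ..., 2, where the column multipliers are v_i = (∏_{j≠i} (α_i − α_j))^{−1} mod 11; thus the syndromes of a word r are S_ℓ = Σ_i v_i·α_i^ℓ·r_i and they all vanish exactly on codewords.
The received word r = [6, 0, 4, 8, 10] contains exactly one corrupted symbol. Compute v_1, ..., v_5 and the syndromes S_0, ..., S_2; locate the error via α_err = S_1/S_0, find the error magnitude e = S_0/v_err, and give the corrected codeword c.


S = (3, 2, 5), error at position 2, error magnitude e = 10, c = [6, 1, 4, 8, 10].

Step 1: column multipliers v_i = (∏_{j≠i}(α_i − α_j))^{−1} mod 11.
  i = 1 (α = 1): (1−8)(1−6)(1−7)(1−2) = (−7)·(−5)·(−6)·(−1) = 210 ≡ 1, so v_1 = 1^{−1} = 1 (mod 11).
  i = 2 (α = 8): (8−1)(8−6)(8−7)(8−2) = 7·2·1·6 = 84 ≡ 7, so v_2 = 7^{−1} = 8 (mod 11).
  i = 3 (α = 6): (6−1)(6−8)(6−7)(6−2) = 5·(−2)·(−1)·4 = 40 ≡ 7, so v_3 = 7^{−1} = 8 (mod 11).
  i = 4 (α = 7): (7−1)(7−8)(7−6)(7−2) = 6·(−1)·1·5 = −30 ≡ 3, so v_4 = 3^{−1} = 4 (mod 11).
  i = 5 (α = 2): (2−1)(2−8)(2−6)(2−7) = 1·(−6)·(−4)·(−5) = −120 ≡ 1, so v_5 = 1^{−1} = 1 (mod 11).
  v = [1, 8, 8, 4, 1].
Step 2: syndromes of r = [6, 0, 4, 8, 10] (all sums mod 11).
  S_0 = Σ v_i r_i = 1·6 + 8·0 + 8·4 + 4·8 + 1·10 = 80 ≡ 3.
  S_1 = Σ v_i α_i r_i = 1·1·6 + 8·8·0 + 8·6·4 + 4·7·8 + 1·2·10 = 442 ≡ 2.
  α_i^2 mod 11 = [1, 9, 3, 5, 4].
  S_2 = Σ v_i α_i^2 r_i = 1·1·6 + 8·9·0 + 8·3·4 + 4·5·8 + 1·4·10 = 302 ≡ 5.
  S = (3, 2, 5) ≠ 0, so r is not a codeword (an error is present).
Step 3: locate the error. For a single error e at position i, S_ℓ = v_i·e·α_i^ℓ, so α_err = S_1/S_0.
  S_0^{−1} = 3^{−1} = 4 (mod 11), so α_err = 2·4 = 8 ≡ 8 = α_2. Error position i = 2.
  Consistency check: S_2/S_1 = 5·6 = 30 ≡ 8 = α_err ✓ (single-error assumption holds).
Step 4: error magnitude e = S_0/v_2 = S_0·∏_{j≠2}(α_2 − α_j) = 3·7 = 21 ≡ 10 (mod 11).
Step 5: correct position 2: c_2 = r_2 − e = 0 − 10 ≡ 1 (mod 11). Hence c = [6, 1, 4, 8, 10].
  Check: interpolating c through the α_i gives m(x) = 2 + 4·x (degree < 2) with m(α_i) = c_i for every i, so c is indeed a codeword.


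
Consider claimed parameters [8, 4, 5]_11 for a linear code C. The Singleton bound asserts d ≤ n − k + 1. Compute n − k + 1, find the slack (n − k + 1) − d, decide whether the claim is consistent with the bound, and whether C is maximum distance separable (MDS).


Singleton RHS = n − k + 1 = 5, slack = 0, bound satisfied, MDS.

Singleton bound: d ≤ n − k + 1.
Here n = 8, k = 4, so n − k + 1 = 5.
Given d = 5, check d ≤ 5: YES.
Slack = (n − k + 1) − d = 0.
The code is MDS (slack = 0).
Description: the claimed parameters are [8, 4, 5]_11; such a code would be MDS (meets Singleton bound).


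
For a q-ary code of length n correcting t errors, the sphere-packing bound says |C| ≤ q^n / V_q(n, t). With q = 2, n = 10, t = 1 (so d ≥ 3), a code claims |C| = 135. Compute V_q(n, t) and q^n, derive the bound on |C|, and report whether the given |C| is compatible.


V_q(n, t) = 11, q^n = 1024, Hamming bound = 93, |C| = 135 > bound (violated).

Step 1: Compute V_q(n, t) = Σ_{j=0}^1 C(n, j) (q−1)^j.
  j = 0: C(10,0)·(1)^0 = 1·1 = 1.
  j = 1: C(10,1)·(1)^1 = 10·1 = 10.
  V_q(n, t) = 1 + 10 = 11.
Step 2: q^n = 2^10 = 1024.
Step 3: Hamming bound ⌊q^n / V_q(n,t)⌋ = ⌊1024/11⌋ = 93.
Step 4: Compare |C| = 135 to 93: violated.
The claimed |C| lies above the Hamming bound, so no 2-ary code of length 10 with d ≥ 3 can have 135 codewords.


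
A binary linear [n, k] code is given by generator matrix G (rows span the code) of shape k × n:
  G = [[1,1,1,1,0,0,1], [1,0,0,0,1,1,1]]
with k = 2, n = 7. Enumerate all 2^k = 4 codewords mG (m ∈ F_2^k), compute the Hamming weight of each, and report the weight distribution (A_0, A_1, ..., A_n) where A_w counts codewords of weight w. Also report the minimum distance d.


Weight distribution: A_0 = 1, A_4 = 1, A_5 = 2. Minimum distance d = 4.

Enumerate all 2^2 = 4 messages m ∈ F_2^2.
For each, compute codeword c = mG in F_2^7, then tally its weight.
  m = 00 → c = 0000000, weight = 0.
  m = 10 → c = 1111001, weight = 5.
  m = 01 → c = 1000111, weight = 4.
  m = 11 → c = 0111110, weight = 5.
Tally weights:
  weight 0: 1 codewords.
  weight 4: 1 codewords.
  weight 5: 2 codewords.
Minimum distance d = smallest w > 0 with A_w > 0 = 4.
Sanity: Σ A_w = 4 = 2^2 = 4 ✓.


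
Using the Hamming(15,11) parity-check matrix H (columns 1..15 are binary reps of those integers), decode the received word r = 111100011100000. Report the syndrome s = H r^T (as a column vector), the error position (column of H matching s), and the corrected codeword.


s = (1, 1, 1, 1)^T, error position = 15, corrected codeword c = 111100011100001

Compute s = H r^T mod 2 one row at a time:
  s_1 = 1 + 1 + 1 + 0 + 0 + 0 + 0 + 0 = 3 ≡ 1 (mod 2).
  s_2 = 1 + 0 + 0 + 0 + 0 + 0 + 0 + 0 = 1 ≡ 1 (mod 2).
  s_3 = 1 + 1 + 0 + 0 + 1 + 0 + 0 + 0 = 3 ≡ 1 (mod 2).
  s_4 = 1 + 1 + 0 + 0 + 1 + 0 + 0 + 0 = 3 ≡ 1 (mod 2).
s = (1, 1, 1, 1)^T — this equals column 15 of H (binary 1111), so error is at position 15.
Correct: flip bit 15 of r = 111100011100000 to get c = 111100011100001.


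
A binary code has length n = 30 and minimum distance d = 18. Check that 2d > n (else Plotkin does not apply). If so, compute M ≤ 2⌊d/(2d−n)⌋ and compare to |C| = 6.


Plotkin bound M ≤ 6; given |C| = 6 ≤ bound (satisfied).

Check applicability: 2d = 36, n = 30.
2d − n = 6 > 0, so Plotkin applies.
Compute d/(2d−n) = 18/6 ≈ 3.0000.
⌊d/(2d−n)⌋ = 3.
Plotkin bound: M ≤ 2·3 = 6.
Given |C| = 6, check: satisfied.
This |C| is at the Plotkin bound.


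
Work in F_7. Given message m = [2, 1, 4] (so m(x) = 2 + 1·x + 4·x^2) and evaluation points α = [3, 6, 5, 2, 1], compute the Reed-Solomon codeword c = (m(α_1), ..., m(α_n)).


c = [6, 5, 2, 6, 0]

Message polynomial: m(x) = 2 + 1·x + 4·x^2 (mod 7).
For each evaluation point α_i, compute m(α_i) mod 7:
  α_1 = 3: Horner steps 4 → 6 → 6, so m(3) = 6.
  α_2 = 6: Horner steps 4 → 4 → 5, so m(6) = 5.
  α_3 = 5: Horner steps 4 → 0 → 2, so m(5) = 2.
  α_4 = 2: Horner steps 4 → 2 → 6, so m(2) = 6.
  α_5 = 1: Horner steps 4 → 5 → 0, so m(1) = 0.
Codeword c = [6, 5, 2, 6, 0] ∈ F_7^5.


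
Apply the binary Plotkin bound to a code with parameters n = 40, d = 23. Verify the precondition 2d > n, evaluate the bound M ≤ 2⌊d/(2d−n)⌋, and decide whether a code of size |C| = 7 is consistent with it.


Plotkin bound M ≤ 6; given |C| = 7 > bound (violated).

Check applicability: 2d = 46, n = 40.
2d − n = 6 > 0, so Plotkin applies.
Compute d/(2d−n) = 23/6 ≈ 3.8333.
⌊d/(2d−n)⌋ = 3.
Plotkin bound: M ≤ 2·3 = 6.
Given |C| = 7, check: VIOLATED.
This |C| is above the Plotkin bound, so no binary code with n = 40, d = 23 and 7 codewords exists.


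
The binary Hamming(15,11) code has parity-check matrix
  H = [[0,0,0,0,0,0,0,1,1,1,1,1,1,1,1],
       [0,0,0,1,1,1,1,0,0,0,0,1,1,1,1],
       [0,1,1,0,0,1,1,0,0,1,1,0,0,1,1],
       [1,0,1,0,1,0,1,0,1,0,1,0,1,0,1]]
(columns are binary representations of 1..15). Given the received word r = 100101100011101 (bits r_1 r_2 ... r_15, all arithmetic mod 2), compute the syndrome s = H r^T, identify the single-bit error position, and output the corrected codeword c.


s = (0, 0, 0, 1)^T, error position = 1, corrected codeword c = 000101100011101

Compute s = H r^T mod 2 one row at a time:
  s_1 = 0 + 0 + 0 + 1 + 1 + 1 + 0 + 1 = 4 ≡ 0 (mod 2).
  s_2 = 1 + 0 + 1 + 1 + 1 + 1 + 0 + 1 = 6 ≡ 0 (mod 2).
  s_3 = 0 + 0 + 1 + 1 + 0 + 1 + 0 + 1 = 4 ≡ 0 (mod 2).
  s_4 = 1 + 0 + 0 + 1 + 0 + 1 + 1 + 1 = 5 ≡ 1 (mod 2).
s = (0, 0, 0, 1)^T — this equals column 1 of H (binary 0001), so error is at position 1.
Correct: flip bit 1 of r = 100101100011101 to get c = 000101100011101.


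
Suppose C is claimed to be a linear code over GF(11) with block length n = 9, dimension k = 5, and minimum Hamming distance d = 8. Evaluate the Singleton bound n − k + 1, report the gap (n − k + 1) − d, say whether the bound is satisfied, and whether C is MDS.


Singleton RHS = n − k + 1 = 5, slack = -3, bound violated (no such code; not MDS).

Singleton bound: d ≤ n − k + 1.
Here n = 9, k = 5, so n − k + 1 = 5.
Given d = 8, check d ≤ 5: NO.
Slack = (n − k + 1) − d = -3.
The slack is negative: d = 8 exceeds n − k + 1 = 5 by 3, so the Singleton bound is violated and no linear [9, 5, 8]_11 code can exist. In particular it is not MDS (MDS requires d = n − k + 1 exactly).
Description: the claimed parameters are [9, 5, 8]_11; such a code would be impossible (violates the Singleton bound).


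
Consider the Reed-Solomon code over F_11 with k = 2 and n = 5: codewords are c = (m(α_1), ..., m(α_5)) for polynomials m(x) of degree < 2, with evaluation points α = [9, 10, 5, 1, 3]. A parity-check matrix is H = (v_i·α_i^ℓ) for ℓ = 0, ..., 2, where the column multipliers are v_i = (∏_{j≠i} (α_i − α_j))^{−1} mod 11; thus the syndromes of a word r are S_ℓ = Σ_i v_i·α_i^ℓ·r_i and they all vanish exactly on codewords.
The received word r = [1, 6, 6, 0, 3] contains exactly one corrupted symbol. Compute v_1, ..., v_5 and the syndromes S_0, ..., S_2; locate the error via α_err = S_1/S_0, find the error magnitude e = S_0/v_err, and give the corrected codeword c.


S = (6, 5, 6), error at position 2, error magnitude e = 9, c = [1, 8, 6, 0, 3].

Step 1: column multipliers v_i = (∏_{j≠i}(α_i − α_j))^{−1} mod 11.
  i = 1 (α = 9): (9−10)(9−5)(9−1)(9−3) = (−1)·4·8·6 = −192 ≡ 6, so v_1 = 6^{−1} = 2 (mod 11).
  i = 2 (α = 10): (10−9)(10−5)(10−1)(10−3) = 1·5·9·7 = 315 ≡ 7, so v_2 = 7^{−1} = 8 (mod 11).
  i = 3 (α = 5): (5−9)(5−10)(5−1)(5−3) = (−4)·(−5)·4·2 = 160 ≡ 6, so v_3 = 6^{−1} = 2 (mod 11).
  i = 4 (α = 1): (1−9)(1−10)(1−5)(1−3) = (−8)·(−9)·(−4)·(−2) = 576 ≡ 4, so v_4 = 4^{−1} = 3 (mod 11).
  i = 5 (α = 3): (3−9)(3−10)(3−5)(3−1) = (−6)·(−7)·(−2)·2 = −168 ≡ 8, so v_5 = 8^{−1} = 7 (mod 11).
  v = [2, 8, 2, 3, 7].
Step 2: syndromes of r = [1, 6, 6, 0, 3] (all sums mod 11).
  S_0 = Σ v_i r_i = 2·1 + 8·6 + 2·6 + 3·0 + 7·3 = 83 ≡ 6.
  S_1 = Σ v_i α_i r_i = 2·9·1 + 8·10·6 + 2·5·6 + 3·1·0 + 7·3·3 = 621 ≡ 5.
  α_i^2 mod 11 = [4, 1, 3, 1, 9].
  S_2 = Σ v_i α_i^2 r_i = 2·4·1 + 8·1·6 + 2·3·6 + 3·1·0 + 7·9·3 = 281 ≡ 6.
  S = (6, 5, 6) ≠ 0, so r is not a codeword (an error is present).
Step 3: locate the error. For a single error e at position i, S_ℓ = v_i·e·α_i^ℓ, so α_err = S_1/S_0.
  S_0^{−1} = 6^{−1} = 2 (mod 11), so α_err = 5·2 = 10 ≡ 10 = α_2. Error position i = 2.
  Consistency check: S_2/S_1 = 6·9 = 54 ≡ 10 = α_err ✓ (single-error assumption holds).
Step 4: error magnitude e = S_0/v_2 = S_0·∏_{j≠2}(α_2 − α_j) = 6·7 = 42 ≡ 9 (mod 11).
Step 5: correct position 2: c_2 = r_2 − e = 6 − 9 ≡ 8 (mod 11). Hence c = [1, 8, 6, 0, 3].
  Check: interpolating c through the α_i gives m(x) = 4 + 7·x (degree < 2) with m(α_i) = c_i for every i, so c is indeed a codeword.


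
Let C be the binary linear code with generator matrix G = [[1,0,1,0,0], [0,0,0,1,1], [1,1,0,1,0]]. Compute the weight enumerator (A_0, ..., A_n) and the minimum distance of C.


Weight distribution: A_0 = 1, A_2 = 2, A_3 = 4, A_4 = 1. Minimum distance d = 2.

Enumerate all 2^3 = 8 messages m ∈ F_2^3.
For each, compute codeword c = mG in F_2^5, then tally its weight.
  m = 000 → c = 00000, weight = 0.
  m = 100 → c = 10100, weight = 2.
  m = 010 → c = 00011, weight = 2.
  m = 110 → c = 10111, weight = 4.
  m = 001 → c = 11010, weight = 3.
  m = 101 → c = 01110, weight = 3.
  m = 011 → c = 11001, weight = 3.
  m = 111 → c = 01101, weight = 3.
Tally weights:
  weight 0: 1 codewords.
  weight 2: 2 codewords.
  weight 3: 4 codewords.
  weight 4: 1 codewords.
Minimum distance d = smallest w > 0 with A_w > 0 = 2.
Sanity: Σ A_w = 8 = 2^3 = 8 ✓.


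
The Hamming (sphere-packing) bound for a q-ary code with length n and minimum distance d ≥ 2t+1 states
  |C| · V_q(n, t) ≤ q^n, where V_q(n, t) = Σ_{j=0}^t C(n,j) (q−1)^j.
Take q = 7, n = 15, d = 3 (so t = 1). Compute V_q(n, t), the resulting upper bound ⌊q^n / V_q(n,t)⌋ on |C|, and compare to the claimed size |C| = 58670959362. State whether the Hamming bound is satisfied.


V_q(n, t) = 91, q^n = 4747561509943, Hamming bound = 52171005603, |C| = 58670959362 > bound (violated).

Step 1: Compute V_q(n, t) = Σ_{j=0}^1 C(n, j) (q−1)^j.
  j = 0: C(15,0)·(6)^0 = 1·1 = 1.
  j = 1: C(15,1)·(6)^1 = 15·6 = 90.
  V_q(n, t) = 1 + 90 = 91.
Step 2: q^n = 7^15 = 4747561509943.
Step 3: Hamming bound ⌊q^n / V_q(n,t)⌋ = ⌊4747561509943/91⌋ = 52171005603.
Step 4: Compare |C| = 58670959362 to 52171005603: violated.
The claimed |C| lies above the Hamming bound, so no 7-ary code of length 15 with d ≥ 3 can have 58670959362 codewords.


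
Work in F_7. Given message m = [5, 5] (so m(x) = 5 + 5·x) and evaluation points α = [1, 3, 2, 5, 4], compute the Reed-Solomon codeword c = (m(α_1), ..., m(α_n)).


c = [3, 6, 1, 2, 4]

Message polynomial: m(x) = 5 + 5·x (mod 7).
For each evaluation point α_i, compute m(α_i) mod 7:
  α_1 = 1: Horner steps 5 → 3, so m(1) = 3.
  α_2 = 3: Horner steps 5 → 6, so m(3) = 6.
  α_3 = 2: Horner steps 5 → 1, so m(2) = 1.
  α_4 = 5: Horner steps 5 → 2, so m(5) = 2.
  α_5 = 4: Horner steps 5 → 4, so m(4) = 4.
Codeword c = [3, 6, 1, 2, 4] ∈ F_7^5.
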